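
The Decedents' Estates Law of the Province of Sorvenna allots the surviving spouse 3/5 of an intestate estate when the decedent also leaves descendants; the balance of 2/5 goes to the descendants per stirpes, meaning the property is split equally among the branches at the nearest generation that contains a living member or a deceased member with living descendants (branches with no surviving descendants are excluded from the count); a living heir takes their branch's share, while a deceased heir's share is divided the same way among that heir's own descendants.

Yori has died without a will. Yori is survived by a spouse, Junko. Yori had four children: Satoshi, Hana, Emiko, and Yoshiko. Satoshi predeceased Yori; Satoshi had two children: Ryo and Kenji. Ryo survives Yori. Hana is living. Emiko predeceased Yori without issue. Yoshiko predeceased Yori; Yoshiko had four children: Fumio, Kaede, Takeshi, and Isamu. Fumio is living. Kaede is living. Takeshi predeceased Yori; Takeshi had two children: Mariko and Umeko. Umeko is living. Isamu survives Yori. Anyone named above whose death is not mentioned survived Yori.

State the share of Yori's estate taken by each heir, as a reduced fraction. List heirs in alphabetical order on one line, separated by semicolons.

Fumio 1/30; Hana 2/15; Isamu 1/30; Junko 3/5; Kaede 1/30; Kenji 1/15; Mariko 1/60; Ryo 1/15; Umeko 1/60

Junko, as surviving spouse, takes 3/5.
The remaining 2/5 passes to Yori's descendants per stirpes.
Emiko left no surviving issue, so that branch lapses and is disregarded.
The 2/5 is divided into 3 equal shares of 2/15 among Satoshi, Hana, Yoshiko.
Satoshi predeceased; the 2/15 allotted to Satoshi's branch passes to Satoshi's issue by representation.
The 2/15 is divided into 2 equal shares of 1/15 among Ryo, Kenji.
Ryo is living and takes 1/15.
Kenji is living and takes 1/15.
Hana is living and takes 2/15.
Yoshiko predeceased; the 2/15 allotted to Yoshiko's branch passes to Yoshiko's issue by representation.
The 2/15 is divided into 4 equal shares of 1/30 among Fumio, Kaede, Takeshi, Isamu.
Fumio is living and takes 1/30.
Kaede is living and takes 1/30.
Takeshi predeceased; the 1/30 allotted to Takeshi's branch passes to Takeshi's issue by representation.
The 1/30 is divided into 2 equal shares of 1/60 among Mariko, Umeko.
Mariko is living and takes 1/60.
Umeko is living and takes 1/60.
Isamu is living and takes 1/30.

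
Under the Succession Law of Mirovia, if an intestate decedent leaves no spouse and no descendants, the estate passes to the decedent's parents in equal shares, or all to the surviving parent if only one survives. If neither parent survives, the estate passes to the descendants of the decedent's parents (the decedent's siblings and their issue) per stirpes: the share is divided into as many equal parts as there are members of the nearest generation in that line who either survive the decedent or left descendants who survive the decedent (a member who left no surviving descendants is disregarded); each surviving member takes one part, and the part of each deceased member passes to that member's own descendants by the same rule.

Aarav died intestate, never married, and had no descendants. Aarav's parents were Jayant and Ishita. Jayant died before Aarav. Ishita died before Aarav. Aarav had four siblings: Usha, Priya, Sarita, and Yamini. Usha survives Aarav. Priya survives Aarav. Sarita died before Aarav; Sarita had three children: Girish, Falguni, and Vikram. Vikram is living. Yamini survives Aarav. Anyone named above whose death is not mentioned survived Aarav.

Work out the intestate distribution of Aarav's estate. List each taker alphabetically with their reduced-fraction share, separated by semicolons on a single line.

Neither parent survives and there are no descendants, so the estate passes to Aarav's siblings and their issue per stirpes.
The estate is divided into 4 equal shares of 1/4 among Usha, Priya, Sarita, Yamini.
Usha is living and takes 1/4.
Priya is living and takes 1/4.
Sarita predeceased; the 1/4 allotted to Sarita's branch passes to Sarita's issue by representation.
The 1/4 is divided into 3 equal shares of 1/12 among Girish, Falguni, Vikram.
Girish is living and takes 1/12.
Falguni is living and takes 1/12.
Vikram is living and takes 1/12.
Yamini is living and takes 1/4.

Falguni 1/12; Girish 1/12; Priya 1/4; Usha 1/4; Vikram 1/12; Yamini 1/4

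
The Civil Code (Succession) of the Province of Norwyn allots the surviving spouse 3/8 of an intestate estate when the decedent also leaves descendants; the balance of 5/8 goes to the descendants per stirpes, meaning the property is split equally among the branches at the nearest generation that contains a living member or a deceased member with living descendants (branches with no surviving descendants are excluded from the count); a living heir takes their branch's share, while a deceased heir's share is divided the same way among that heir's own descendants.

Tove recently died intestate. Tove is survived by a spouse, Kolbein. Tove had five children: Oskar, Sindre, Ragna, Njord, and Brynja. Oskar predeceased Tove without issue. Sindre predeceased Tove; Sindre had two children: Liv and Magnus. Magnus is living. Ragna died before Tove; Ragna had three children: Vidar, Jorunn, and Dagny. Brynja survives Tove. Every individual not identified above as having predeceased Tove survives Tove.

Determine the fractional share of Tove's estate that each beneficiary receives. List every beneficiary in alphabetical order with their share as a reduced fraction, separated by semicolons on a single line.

Brynja 5/32; Dagny 5/96; Jorunn 5/96; Kolbein 3/8; Liv 5/64; Magnus 5/64; Njord 5/32; Vidar 5/96

Kolbein, as surviving spouse, takes 3/8.
The remaining 5/8 passes to Tove's descendants per stirpes.
Oskar left no surviving issue, so that branch lapses and is disregarded.
The 5/8 is divided into 4 equal shares of 5/32 among Sindre, Ragna, Njord, Brynja.
Sindre predeceased; the 5/32 allotted to Sindre's branch passes to Sindre's issue by representation.
The 5/32 is divided into 2 equal shares of 5/64 among Liv, Magnus.
Liv is living and takes 5/64.
Magnus is living and takes 5/64.
Ragna predeceased; the 5/32 allotted to Ragna's branch passes to Ragna's issue by representation.
The 5/32 is divided into 3 equal shares of 5/96 among Vidar, Jorunn, Dagny.
Vidar is living and takes 5/96.
Jorunn is living and takes 5/96.
Dagny is living and takes 5/96.
Njord is living and takes 5/32.
Brynja is living and takes 5/32.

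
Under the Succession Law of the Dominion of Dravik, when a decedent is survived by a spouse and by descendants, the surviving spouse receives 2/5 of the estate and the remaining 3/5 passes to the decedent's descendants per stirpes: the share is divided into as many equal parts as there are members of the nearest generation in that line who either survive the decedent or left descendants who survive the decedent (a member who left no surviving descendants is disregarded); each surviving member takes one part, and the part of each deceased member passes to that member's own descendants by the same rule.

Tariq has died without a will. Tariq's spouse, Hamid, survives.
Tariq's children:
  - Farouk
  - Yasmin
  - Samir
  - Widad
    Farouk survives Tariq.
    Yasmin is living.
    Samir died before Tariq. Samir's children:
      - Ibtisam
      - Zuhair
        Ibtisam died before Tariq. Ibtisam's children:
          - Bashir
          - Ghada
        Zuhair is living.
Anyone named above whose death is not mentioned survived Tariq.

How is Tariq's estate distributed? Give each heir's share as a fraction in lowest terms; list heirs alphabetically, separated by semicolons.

Bashir 3/80; Farouk 3/20; Ghada 3/80; Hamid 2/5; Widad 3/20; Yasmin 3/20; Zuhair 3/40

Hamid, as surviving spouse, takes 2/5.
The remaining 3/5 passes to Tariq's descendants per stirpes.
The 3/5 is divided into 4 equal shares of 3/20 among Farouk, Yasmin, Samir, Widad.
Farouk is living and takes 3/20.
Yasmin is living and takes 3/20.
Samir predeceased; the 3/20 allotted to Samir's branch passes to Samir's issue by representation.
The 3/20 is divided into 2 equal shares of 3/40 among Ibtisam, Zuhair.
Ibtisam predeceased; the 3/40 allotted to Ibtisam's branch passes to Ibtisam's issue by representation.
The 3/40 is divided into 2 equal shares of 3/80 among Bashir, Ghada.
Bashir is living and takes 3/80.
Ghada is living and takes 3/80.
Zuhair is living and takes 3/40.
Widad is living and takes 3/20.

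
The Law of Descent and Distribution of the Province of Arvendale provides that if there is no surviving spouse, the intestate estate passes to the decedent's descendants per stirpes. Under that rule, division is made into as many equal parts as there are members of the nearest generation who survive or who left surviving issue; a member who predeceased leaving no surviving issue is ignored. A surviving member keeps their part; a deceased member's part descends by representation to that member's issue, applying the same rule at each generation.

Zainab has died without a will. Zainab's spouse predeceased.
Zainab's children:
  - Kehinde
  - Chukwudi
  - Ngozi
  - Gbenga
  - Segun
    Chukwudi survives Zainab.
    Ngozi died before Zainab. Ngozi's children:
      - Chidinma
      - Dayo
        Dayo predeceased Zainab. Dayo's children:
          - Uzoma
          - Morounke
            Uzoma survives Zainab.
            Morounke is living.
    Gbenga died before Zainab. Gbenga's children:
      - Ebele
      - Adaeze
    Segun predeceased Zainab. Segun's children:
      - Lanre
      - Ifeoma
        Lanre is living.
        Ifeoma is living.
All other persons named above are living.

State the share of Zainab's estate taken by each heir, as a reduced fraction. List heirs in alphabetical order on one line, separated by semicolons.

There is no surviving spouse, so the entire estate passes to Zainab's descendants per stirpes.
The estate is divided into 5 equal shares of 1/5 among Kehinde, Chukwudi, Ngozi, Gbenga, Segun.
Kehinde is living and takes 1/5.
Chukwudi is living and takes 1/5.
Ngozi predeceased; the 1/5 allotted to Ngozi's branch passes to Ngozi's issue by representation.
The 1/5 is divided into 2 equal shares of 1/10 among Chidinma, Dayo.
Chidinma is living and takes 1/10.
Dayo predeceased; the 1/10 allotted to Dayo's branch passes to Dayo's issue by representation.
The 1/10 is divided into 2 equal shares of 1/20 among Uzoma, Morounke.
Uzoma is living and takes 1/20.
Morounke is living and takes 1/20.
Gbenga predeceased; the 1/5 allotted to Gbenga's branch passes to Gbenga's issue by representation.
The 1/5 is divided into 2 equal shares of 1/10 among Ebele, Adaeze.
Ebele is living and takes 1/10.
Adaeze is living and takes 1/10.
Segun predeceased; the 1/5 allotted to Segun's branch passes to Segun's issue by representation.
The 1/5 is divided into 2 equal shares of 1/10 among Lanre, Ifeoma.
Lanre is living and takes 1/10.
Ifeoma is living and takes 1/10.

Adaeze 1/10; Chidinma 1/10; Chukwudi 1/5; Ebele 1/10; Ifeoma 1/10; Kehinde 1/5; Lanre 1/10; Morounke 1/20; Uzoma 1/20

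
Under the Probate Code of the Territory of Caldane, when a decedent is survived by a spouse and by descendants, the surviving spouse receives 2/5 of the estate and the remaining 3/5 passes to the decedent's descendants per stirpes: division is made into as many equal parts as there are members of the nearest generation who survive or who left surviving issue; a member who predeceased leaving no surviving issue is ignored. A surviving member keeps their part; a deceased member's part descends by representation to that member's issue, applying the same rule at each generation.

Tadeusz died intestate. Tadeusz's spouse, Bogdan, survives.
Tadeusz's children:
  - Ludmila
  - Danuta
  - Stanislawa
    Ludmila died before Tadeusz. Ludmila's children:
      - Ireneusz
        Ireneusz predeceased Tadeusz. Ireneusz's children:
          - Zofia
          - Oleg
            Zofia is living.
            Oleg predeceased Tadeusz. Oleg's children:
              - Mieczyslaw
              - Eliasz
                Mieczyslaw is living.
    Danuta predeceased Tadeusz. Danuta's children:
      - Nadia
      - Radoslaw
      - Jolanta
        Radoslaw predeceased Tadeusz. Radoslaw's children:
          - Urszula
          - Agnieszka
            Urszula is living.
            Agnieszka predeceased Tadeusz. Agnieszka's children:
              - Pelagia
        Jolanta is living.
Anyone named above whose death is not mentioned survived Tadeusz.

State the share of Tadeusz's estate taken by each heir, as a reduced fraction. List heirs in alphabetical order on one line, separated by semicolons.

Bogdan, as surviving spouse, takes 2/5.
The remaining 3/5 passes to Tadeusz's descendants per stirpes.
The 3/5 is divided into 3 equal shares of 1/5 among Ludmila, Danuta, Stanislawa.
Ludmila predeceased; the 1/5 allotted to Ludmila's branch passes to Ludmila's issue by representation.
Ireneusz's line is the sole branch at this level, so the full 1/5 passes to Ireneusz's issue by representation.
The 1/5 is divided into 2 equal shares of 1/10 among Zofia, Oleg.
Zofia is living and takes 1/10.
Oleg predeceased; the 1/10 allotted to Oleg's branch passes to Oleg's issue by representation.
The 1/10 is divided into 2 equal shares of 1/20 among Mieczyslaw, Eliasz.
Mieczyslaw is living and takes 1/20.
Eliasz is living and takes 1/20.
Danuta predeceased; the 1/5 allotted to Danuta's branch passes to Danuta's issue by representation.
The 1/5 is divided into 3 equal shares of 1/15 among Nadia, Radoslaw, Jolanta.
Nadia is living and takes 1/15.
Radoslaw predeceased; the 1/15 allotted to Radoslaw's branch passes to Radoslaw's issue by representation.
The 1/15 is divided into 2 equal shares of 1/30 among Urszula, Agnieszka.
Urszula is living and takes 1/30.
Agnieszka predeceased; the 1/30 allotted to Agnieszka's branch passes to Agnieszka's issue by representation.
Pelagia is the sole taker at this level and receives the full 1/30.
Jolanta is living and takes 1/15.
Stanislawa is living and takes 1/5.

Bogdan 2/5; Eliasz 1/20; Jolanta 1/15; Mieczyslaw 1/20; Nadia 1/15; Pelagia 1/30; Stanislawa 1/5; Urszula 1/30; Zofia 1/10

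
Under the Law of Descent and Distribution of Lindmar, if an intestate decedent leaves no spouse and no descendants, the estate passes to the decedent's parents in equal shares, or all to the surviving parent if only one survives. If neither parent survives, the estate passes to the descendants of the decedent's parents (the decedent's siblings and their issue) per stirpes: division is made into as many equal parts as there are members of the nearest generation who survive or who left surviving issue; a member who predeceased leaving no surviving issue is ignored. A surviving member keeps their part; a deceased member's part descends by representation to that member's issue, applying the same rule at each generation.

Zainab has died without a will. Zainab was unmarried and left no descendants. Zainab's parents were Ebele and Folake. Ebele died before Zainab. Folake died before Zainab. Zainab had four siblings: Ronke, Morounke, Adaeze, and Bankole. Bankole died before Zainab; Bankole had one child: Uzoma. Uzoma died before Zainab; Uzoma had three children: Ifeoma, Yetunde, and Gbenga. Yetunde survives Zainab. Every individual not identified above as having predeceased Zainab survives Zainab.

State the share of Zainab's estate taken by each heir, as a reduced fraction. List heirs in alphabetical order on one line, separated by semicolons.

Adaeze 1/4; Gbenga 1/12; Ifeoma 1/12; Morounke 1/4; Ronke 1/4; Yetunde 1/12

Neither parent survives and there are no descendants, so the estate passes to Zainab's siblings and their issue per stirpes.
The estate is divided into 4 equal shares of 1/4 among Ronke, Morounke, Adaeze, Bankole.
Ronke is living and takes 1/4.
Morounke is living and takes 1/4.
Adaeze is living and takes 1/4.
Bankole predeceased; the 1/4 allotted to Bankole's branch passes to Bankole's issue by representation.
Uzoma's line is the sole branch at this level, so the full 1/4 passes to Uzoma's issue by representation.
The 1/4 is divided into 3 equal shares of 1/12 among Ifeoma, Yetunde, Gbenga.
Ifeoma is living and takes 1/12.
Yetunde is living and takes 1/12.
Gbenga is living and takes 1/12.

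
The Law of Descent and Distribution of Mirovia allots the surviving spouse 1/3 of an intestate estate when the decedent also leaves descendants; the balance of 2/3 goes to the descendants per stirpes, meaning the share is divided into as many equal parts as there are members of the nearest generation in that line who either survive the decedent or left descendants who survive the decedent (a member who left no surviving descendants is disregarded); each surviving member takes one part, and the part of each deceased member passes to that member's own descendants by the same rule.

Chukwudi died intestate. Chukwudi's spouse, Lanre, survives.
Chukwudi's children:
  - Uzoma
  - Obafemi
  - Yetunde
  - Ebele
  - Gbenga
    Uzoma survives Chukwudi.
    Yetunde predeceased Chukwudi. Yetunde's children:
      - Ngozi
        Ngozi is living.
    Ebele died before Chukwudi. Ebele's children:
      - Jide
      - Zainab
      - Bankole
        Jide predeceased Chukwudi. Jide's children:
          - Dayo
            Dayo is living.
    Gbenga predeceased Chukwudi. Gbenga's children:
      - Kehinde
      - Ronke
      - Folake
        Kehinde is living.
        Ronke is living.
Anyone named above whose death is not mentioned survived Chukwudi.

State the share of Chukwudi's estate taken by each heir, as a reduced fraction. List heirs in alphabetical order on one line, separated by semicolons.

Bankole 2/45; Dayo 2/45; Folake 2/45; Kehinde 2/45; Lanre 1/3; Ngozi 2/15; Obafemi 2/15; Ronke 2/45; Uzoma 2/15; Zainab 2/45

Lanre, as surviving spouse, takes 1/3.
The remaining 2/3 passes to Chukwudi's descendants per stirpes.
The 2/3 is divided into 5 equal shares of 2/15 among Uzoma, Obafemi, Yetunde, Ebele, Gbenga.
Uzoma is living and takes 2/15.
Obafemi is living and takes 2/15.
Yetunde predeceased; the 2/15 allotted to Yetunde's branch passes to Yetunde's issue by representation.
Ngozi is the sole taker at this level and receives the full 2/15.
Ebele predeceased; the 2/15 allotted to Ebele's branch passes to Ebele's issue by representation.
The 2/15 is divided into 3 equal shares of 2/45 among Jide, Zainab, Bankole.
Jide predeceased; the 2/45 allotted to Jide's branch passes to Jide's issue by representation.
Dayo is the sole taker at this level and receives the full 2/45.
Zainab is living and takes 2/45.
Bankole is living and takes 2/45.
Gbenga predeceased; the 2/15 allotted to Gbenga's branch passes to Gbenga's issue by representation.
The 2/15 is divided into 3 equal shares of 2/45 among Kehinde, Ronke, Folake.
Kehinde is living and takes 2/45.
Ronke is living and takes 2/45.
Folake is living and takes 2/45.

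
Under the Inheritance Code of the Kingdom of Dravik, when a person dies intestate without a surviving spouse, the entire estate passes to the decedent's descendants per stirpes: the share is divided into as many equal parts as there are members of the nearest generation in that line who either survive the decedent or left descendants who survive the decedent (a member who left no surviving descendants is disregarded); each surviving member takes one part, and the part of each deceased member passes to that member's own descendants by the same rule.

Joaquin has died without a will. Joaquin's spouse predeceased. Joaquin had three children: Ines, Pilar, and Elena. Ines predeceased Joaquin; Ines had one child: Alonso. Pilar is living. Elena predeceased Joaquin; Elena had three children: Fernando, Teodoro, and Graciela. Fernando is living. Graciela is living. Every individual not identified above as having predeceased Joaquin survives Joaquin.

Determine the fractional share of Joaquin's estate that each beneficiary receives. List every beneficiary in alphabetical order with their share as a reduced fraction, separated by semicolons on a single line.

Alonso 1/3; Fernando 1/9; Graciela 1/9; Pilar 1/3; Teodoro 1/9

There is no surviving spouse, so the entire estate passes to Joaquin's descendants per stirpes.
The estate is divided into 3 equal shares of 1/3 among Ines, Pilar, Elena.
Ines predeceased; the 1/3 allotted to Ines's branch passes to Ines's issue by representation.
Alonso is the sole taker at this level and receives the full 1/3.
Pilar is living and takes 1/3.
Elena predeceased; the 1/3 allotted to Elena's branch passes to Elena's issue by representation.
The 1/3 is divided into 3 equal shares of 1/9 among Fernando, Teodoro, Graciela.
Fernando is living and takes 1/9.
Teodoro is living and takes 1/9.
Graciela is living and takes 1/9.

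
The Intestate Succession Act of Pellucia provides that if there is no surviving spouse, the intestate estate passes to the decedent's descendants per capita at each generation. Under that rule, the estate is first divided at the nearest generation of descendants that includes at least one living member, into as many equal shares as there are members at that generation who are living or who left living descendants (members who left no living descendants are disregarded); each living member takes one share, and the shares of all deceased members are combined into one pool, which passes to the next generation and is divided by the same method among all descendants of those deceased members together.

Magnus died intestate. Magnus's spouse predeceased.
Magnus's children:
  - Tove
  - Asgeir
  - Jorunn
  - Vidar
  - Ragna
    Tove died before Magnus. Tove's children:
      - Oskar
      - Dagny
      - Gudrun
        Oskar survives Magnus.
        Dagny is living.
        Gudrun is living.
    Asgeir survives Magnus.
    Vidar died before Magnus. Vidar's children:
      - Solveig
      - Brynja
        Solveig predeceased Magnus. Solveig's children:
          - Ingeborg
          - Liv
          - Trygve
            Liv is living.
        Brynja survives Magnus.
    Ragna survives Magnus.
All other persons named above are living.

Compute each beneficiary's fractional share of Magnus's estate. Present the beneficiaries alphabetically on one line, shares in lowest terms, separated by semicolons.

There is no surviving spouse, so the entire estate passes to Magnus's descendants per capita at each generation.
At generation 1 (Tove, Asgeir, Jorunn, Vidar, Ragna) there are 5 shares of (1)/5 = 1/5 each.
Living: Asgeir, Jorunn, and Ragna — each takes 1/5.
Deceased: Tove and Vidar. Their combined 2/5 is pooled and carried to generation 2.
At generation 2 (Oskar, Dagny, Gudrun, Solveig, Brynja) there are 5 shares of (2/5)/5 = 2/25 each.
Living: Oskar, Dagny, Gudrun, and Brynja — each takes 2/25.
Deceased: Solveig. That 2/25 share is carried to generation 3.
At generation 3 (Ingeborg, Liv, Trygve) there are 3 shares of (2/25)/3 = 2/75 each.
Living: Ingeborg, Liv, and Trygve — each takes 2/75.

Asgeir 1/5; Brynja 2/25; Dagny 2/25; Gudrun 2/25; Ingeborg 2/75; Jorunn 1/5; Liv 2/75; Oskar 2/25; Ragna 1/5; Trygve 2/75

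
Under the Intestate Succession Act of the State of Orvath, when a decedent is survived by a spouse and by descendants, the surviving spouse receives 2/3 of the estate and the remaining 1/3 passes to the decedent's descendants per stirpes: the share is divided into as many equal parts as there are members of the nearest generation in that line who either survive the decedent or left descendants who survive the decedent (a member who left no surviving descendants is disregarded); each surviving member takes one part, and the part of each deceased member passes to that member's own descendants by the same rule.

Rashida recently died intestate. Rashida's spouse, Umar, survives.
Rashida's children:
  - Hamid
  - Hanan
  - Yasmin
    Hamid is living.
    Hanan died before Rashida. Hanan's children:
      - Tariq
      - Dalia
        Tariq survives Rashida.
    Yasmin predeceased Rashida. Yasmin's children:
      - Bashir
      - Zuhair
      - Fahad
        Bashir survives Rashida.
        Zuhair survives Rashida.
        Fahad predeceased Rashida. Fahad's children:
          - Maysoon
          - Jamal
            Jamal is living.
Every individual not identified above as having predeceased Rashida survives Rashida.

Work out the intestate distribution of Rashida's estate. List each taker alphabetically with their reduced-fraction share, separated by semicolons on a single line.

Bashir 1/27; Dalia 1/18; Hamid 1/9; Jamal 1/54; Maysoon 1/54; Tariq 1/18; Umar 2/3; Zuhair 1/27

Umar, as surviving spouse, takes 2/3.
The remaining 1/3 passes to Rashida's descendants per stirpes.
The 1/3 is divided into 3 equal shares of 1/9 among Hamid, Hanan, Yasmin.
Hamid is living and takes 1/9.
Hanan predeceased; the 1/9 allotted to Hanan's branch passes to Hanan's issue by representation.
The 1/9 is divided into 2 equal shares of 1/18 among Tariq, Dalia.
Tariq is living and takes 1/18.
Dalia is living and takes 1/18.
Yasmin predeceased; the 1/9 allotted to Yasmin's branch passes to Yasmin's issue by representation.
The 1/9 is divided into 3 equal shares of 1/27 among Bashir, Zuhair, Fahad.
Bashir is living and takes 1/27.
Zuhair is living and takes 1/27.
Fahad predeceased; the 1/27 allotted to Fahad's branch passes to Fahad's issue by representation.
The 1/27 is divided into 2 equal shares of 1/54 among Maysoon, Jamal.
Maysoon is living and takes 1/54.
Jamal is living and takes 1/54.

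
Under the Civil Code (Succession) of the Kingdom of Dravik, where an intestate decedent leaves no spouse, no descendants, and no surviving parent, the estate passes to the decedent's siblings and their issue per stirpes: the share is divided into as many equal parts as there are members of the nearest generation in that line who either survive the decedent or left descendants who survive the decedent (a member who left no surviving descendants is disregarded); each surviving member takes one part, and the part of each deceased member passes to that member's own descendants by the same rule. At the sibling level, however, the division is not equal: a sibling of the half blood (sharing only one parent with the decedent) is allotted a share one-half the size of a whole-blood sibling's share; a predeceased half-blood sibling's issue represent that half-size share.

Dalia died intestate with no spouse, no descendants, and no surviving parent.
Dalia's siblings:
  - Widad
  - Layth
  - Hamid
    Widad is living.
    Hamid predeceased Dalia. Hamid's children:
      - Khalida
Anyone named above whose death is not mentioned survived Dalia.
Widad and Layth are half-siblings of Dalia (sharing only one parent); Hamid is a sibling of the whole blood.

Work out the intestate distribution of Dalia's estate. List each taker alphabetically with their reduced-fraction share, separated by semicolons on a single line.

No spouse, descendants, or parent survives, so the estate passes to Dalia's siblings per stirpes.
Half-blood siblings count for one-half the weight of whole-blood siblings at the initial division.
Dividing 1 in proportion to weights (total weight 2): Widad (weight 1/2) → 1/4; Layth (weight 1/2) → 1/4; Hamid (weight 1) → 1/2.
Widad is living and takes 1/4.
Layth is living and takes 1/4.
Hamid predeceased; the 1/2 allotted to Hamid's branch passes to Hamid's issue by representation.
Khalida is the sole taker at this level and receives the full 1/2.

Khalida 1/2; Layth 1/4; Widad 1/4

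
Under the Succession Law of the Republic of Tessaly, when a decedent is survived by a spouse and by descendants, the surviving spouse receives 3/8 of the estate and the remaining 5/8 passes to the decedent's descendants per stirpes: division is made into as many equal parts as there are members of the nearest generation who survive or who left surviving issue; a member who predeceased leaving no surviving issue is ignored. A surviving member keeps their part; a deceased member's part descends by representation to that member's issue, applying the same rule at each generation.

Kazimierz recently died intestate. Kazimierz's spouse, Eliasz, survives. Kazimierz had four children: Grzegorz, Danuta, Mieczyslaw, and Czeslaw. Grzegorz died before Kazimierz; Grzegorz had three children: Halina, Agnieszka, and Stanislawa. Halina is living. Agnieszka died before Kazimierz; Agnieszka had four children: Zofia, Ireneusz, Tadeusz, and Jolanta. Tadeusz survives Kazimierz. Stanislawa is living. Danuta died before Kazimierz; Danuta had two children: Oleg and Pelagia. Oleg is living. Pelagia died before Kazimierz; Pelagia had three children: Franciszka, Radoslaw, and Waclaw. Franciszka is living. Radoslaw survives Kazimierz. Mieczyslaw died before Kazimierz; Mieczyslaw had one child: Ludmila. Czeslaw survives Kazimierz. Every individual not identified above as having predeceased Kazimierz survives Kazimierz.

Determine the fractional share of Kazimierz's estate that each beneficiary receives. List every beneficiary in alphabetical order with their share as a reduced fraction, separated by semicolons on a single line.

Czeslaw 5/32; Eliasz 3/8; Franciszka 5/192; Halina 5/96; Ireneusz 5/384; Jolanta 5/384; Ludmila 5/32; Oleg 5/64; Radoslaw 5/192; Stanislawa 5/96; Tadeusz 5/384; Waclaw 5/192; Zofia 5/384

Eliasz, as surviving spouse, takes 3/8.
The remaining 5/8 passes to Kazimierz's descendants per stirpes.
The 5/8 is divided into 4 equal shares of 5/32 among Grzegorz, Danuta, Mieczyslaw, Czeslaw.
Grzegorz predeceased; the 5/32 allotted to Grzegorz's branch passes to Grzegorz's issue by representation.
The 5/32 is divided into 3 equal shares of 5/96 among Halina, Agnieszka, Stanislawa.
Halina is living and takes 5/96.
Agnieszka predeceased; the 5/96 allotted to Agnieszka's branch passes to Agnieszka's issue by representation.
The 5/96 is divided into 4 equal shares of 5/384 among Zofia, Ireneusz, Tadeusz, Jolanta.
Zofia is living and takes 5/384.
Ireneusz is living and takes 5/384.
Tadeusz is living and takes 5/384.
Jolanta is living and takes 5/384.
Stanislawa is living and takes 5/96.
Danuta predeceased; the 5/32 allotted to Danuta's branch passes to Danuta's issue by representation.
The 5/32 is divided into 2 equal shares of 5/64 among Oleg, Pelagia.
Oleg is living and takes 5/64.
Pelagia predeceased; the 5/64 allotted to Pelagia's branch passes to Pelagia's issue by representation.
The 5/64 is divided into 3 equal shares of 5/192 among Franciszka, Radoslaw, Waclaw.
Franciszka is living and takes 5/192.
Radoslaw is living and takes 5/192.
Waclaw is living and takes 5/192.
Mieczyslaw predeceased; the 5/32 allotted to Mieczyslaw's branch passes to Mieczyslaw's issue by representation.
Ludmila is the sole taker at this level and receives the full 5/32.
Czeslaw is living and takes 5/32.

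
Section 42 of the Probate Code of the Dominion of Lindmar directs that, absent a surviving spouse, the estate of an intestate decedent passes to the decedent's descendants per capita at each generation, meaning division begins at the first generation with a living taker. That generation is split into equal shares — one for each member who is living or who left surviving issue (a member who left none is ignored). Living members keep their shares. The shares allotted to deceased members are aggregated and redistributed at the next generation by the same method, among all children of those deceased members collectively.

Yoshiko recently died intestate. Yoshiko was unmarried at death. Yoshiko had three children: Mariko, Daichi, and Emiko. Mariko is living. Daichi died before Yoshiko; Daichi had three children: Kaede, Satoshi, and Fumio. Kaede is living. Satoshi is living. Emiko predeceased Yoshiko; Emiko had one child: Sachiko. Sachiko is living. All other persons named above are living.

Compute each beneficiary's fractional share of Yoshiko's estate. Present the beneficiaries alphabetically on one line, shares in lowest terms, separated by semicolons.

There is no surviving spouse, so the entire estate passes to Yoshiko's descendants per capita at each generation.
At generation 1 (Mariko, Daichi, Emiko) there are 3 shares of (1)/3 = 1/3 each.
Living: Mariko — each takes 1/3.
Deceased: Daichi and Emiko. Their combined 2/3 is pooled and carried to generation 2.
At generation 2 (Kaede, Satoshi, Fumio, Sachiko) there are 4 shares of (2/3)/4 = 1/6 each.
Living: Kaede, Satoshi, Fumio, and Sachiko — each takes 1/6.

Fumio 1/6; Kaede 1/6; Mariko 1/3; Sachiko 1/6; Satoshi 1/6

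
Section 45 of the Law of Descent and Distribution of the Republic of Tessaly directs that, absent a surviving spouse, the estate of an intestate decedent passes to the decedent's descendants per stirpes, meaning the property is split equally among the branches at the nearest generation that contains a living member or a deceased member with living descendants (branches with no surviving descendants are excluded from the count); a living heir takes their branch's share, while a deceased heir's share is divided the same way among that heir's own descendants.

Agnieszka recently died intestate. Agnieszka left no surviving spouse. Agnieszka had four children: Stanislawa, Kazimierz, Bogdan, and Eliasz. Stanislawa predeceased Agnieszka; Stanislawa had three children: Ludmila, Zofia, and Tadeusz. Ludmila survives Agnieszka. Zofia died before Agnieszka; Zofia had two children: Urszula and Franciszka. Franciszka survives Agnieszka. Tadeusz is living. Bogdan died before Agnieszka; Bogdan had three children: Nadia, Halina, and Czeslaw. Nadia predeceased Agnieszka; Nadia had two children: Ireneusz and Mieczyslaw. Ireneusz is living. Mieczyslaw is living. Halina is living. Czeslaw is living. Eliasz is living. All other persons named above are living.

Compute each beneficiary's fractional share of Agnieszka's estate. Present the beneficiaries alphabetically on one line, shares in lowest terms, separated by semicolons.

There is no surviving spouse, so the entire estate passes to Agnieszka's descendants per stirpes.
The estate is divided into 4 equal shares of 1/4 among Stanislawa, Kazimierz, Bogdan, Eliasz.
Stanislawa predeceased; the 1/4 allotted to Stanislawa's branch passes to Stanislawa's issue by representation.
The 1/4 is divided into 3 equal shares of 1/12 among Ludmila, Zofia, Tadeusz.
Ludmila is living and takes 1/12.
Zofia predeceased; the 1/12 allotted to Zofia's branch passes to Zofia's issue by representation.
The 1/12 is divided into 2 equal shares of 1/24 among Urszula, Franciszka.
Urszula is living and takes 1/24.
Franciszka is living and takes 1/24.
Tadeusz is living and takes 1/12.
Kazimierz is living and takes 1/4.
Bogdan predeceased; the 1/4 allotted to Bogdan's branch passes to Bogdan's issue by representation.
The 1/4 is divided into 3 equal shares of 1/12 among Nadia, Halina, Czeslaw.
Nadia predeceased; the 1/12 allotted to Nadia's branch passes to Nadia's issue by representation.
The 1/12 is divided into 2 equal shares of 1/24 among Ireneusz, Mieczyslaw.
Ireneusz is living and takes 1/24.
Mieczyslaw is living and takes 1/24.
Halina is living and takes 1/12.
Czeslaw is living and takes 1/12.
Eliasz is living and takes 1/4.

Czeslaw 1/12; Eliasz 1/4; Franciszka 1/24; Halina 1/12; Ireneusz 1/24; Kazimierz 1/4; Ludmila 1/12; Mieczyslaw 1/24; Tadeusz 1/12; Urszula 1/24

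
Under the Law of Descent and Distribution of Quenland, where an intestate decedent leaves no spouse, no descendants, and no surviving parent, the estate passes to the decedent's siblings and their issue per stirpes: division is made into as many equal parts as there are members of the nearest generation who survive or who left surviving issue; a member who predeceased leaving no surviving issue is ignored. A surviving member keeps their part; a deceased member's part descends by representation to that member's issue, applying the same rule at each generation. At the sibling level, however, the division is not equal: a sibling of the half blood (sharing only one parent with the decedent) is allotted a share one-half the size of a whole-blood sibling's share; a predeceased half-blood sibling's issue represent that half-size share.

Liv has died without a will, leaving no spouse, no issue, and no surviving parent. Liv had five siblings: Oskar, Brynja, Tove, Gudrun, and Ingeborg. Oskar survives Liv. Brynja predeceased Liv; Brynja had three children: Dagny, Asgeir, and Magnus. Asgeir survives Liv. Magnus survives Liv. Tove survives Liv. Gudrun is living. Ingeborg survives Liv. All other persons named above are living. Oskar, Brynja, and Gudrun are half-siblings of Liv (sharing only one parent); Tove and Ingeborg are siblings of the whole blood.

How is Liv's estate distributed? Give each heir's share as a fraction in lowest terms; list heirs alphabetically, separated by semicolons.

No spouse, descendants, or parent survives, so the estate passes to Liv's siblings per stirpes.
Half-blood siblings count for one-half the weight of whole-blood siblings at the initial division.
Dividing 1 in proportion to weights (total weight 7/2): Oskar (weight 1/2) → 1/7; Brynja (weight 1/2) → 1/7; Tove (weight 1) → 2/7; Gudrun (weight 1/2) → 1/7; Ingeborg (weight 1) → 2/7.
Oskar is living and takes 1/7.
Brynja predeceased; the 1/7 allotted to Brynja's branch passes to Brynja's issue by representation.
The 1/7 is divided into 3 equal shares of 1/21 among Dagny, Asgeir, Magnus.
Dagny is living and takes 1/21.
Asgeir is living and takes 1/21.
Magnus is living and takes 1/21.
Tove is living and takes 2/7.
Gudrun is living and takes 1/7.
Ingeborg is living and takes 2/7.

Asgeir 1/21; Dagny 1/21; Gudrun 1/7; Ingeborg 2/7; Magnus 1/21; Oskar 1/7; Tove 2/7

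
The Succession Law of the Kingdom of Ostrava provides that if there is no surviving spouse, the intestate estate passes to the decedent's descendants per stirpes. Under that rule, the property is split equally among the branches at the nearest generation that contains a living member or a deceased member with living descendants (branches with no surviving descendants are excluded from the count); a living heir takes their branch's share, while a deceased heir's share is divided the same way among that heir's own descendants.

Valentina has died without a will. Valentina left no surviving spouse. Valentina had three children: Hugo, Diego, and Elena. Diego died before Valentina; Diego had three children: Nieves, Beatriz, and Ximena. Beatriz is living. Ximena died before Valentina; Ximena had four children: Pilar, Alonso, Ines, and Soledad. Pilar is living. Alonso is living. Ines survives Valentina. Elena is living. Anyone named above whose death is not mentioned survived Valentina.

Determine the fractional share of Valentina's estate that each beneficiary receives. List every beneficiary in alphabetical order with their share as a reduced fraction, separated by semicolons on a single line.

Alonso 1/36; Beatriz 1/9; Elena 1/3; Hugo 1/3; Ines 1/36; Nieves 1/9; Pilar 1/36; Soledad 1/36

There is no surviving spouse, so the entire estate passes to Valentina's descendants per stirpes.
The estate is divided into 3 equal shares of 1/3 among Hugo, Diego, Elena.
Hugo is living and takes 1/3.
Diego predeceased; the 1/3 allotted to Diego's branch passes to Diego's issue by representation.
The 1/3 is divided into 3 equal shares of 1/9 among Nieves, Beatriz, Ximena.
Nieves is living and takes 1/9.
Beatriz is living and takes 1/9.
Ximena predeceased; the 1/9 allotted to Ximena's branch passes to Ximena's issue by representation.
The 1/9 is divided into 4 equal shares of 1/36 among Pilar, Alonso, Ines, Soledad.
Pilar is living and takes 1/36.
Alonso is living and takes 1/36.
Ines is living and takes 1/36.
Soledad is living and takes 1/36.
Elena is living and takes 1/3.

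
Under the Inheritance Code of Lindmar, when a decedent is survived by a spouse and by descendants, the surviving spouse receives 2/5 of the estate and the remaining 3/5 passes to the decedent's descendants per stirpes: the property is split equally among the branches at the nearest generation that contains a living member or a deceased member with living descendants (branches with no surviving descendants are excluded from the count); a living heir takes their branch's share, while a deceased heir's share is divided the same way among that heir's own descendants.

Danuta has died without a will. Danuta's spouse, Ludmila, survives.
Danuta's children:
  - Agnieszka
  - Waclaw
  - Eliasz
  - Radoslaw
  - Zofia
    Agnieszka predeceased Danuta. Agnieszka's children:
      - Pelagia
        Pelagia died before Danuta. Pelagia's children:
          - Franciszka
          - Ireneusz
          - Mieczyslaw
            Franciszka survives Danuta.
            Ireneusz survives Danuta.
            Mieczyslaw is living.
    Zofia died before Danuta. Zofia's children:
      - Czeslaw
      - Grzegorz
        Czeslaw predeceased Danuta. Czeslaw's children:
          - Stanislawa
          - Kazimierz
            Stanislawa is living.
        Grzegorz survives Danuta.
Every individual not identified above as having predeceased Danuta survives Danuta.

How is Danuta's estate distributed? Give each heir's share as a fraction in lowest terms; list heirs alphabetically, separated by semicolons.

Eliasz 3/25; Franciszka 1/25; Grzegorz 3/50; Ireneusz 1/25; Kazimierz 3/100; Ludmila 2/5; Mieczyslaw 1/25; Radoslaw 3/25; Stanislawa 3/100; Waclaw 3/25

Ludmila, as surviving spouse, takes 2/5.
The remaining 3/5 passes to Danuta's descendants per stirpes.
The 3/5 is divided into 5 equal shares of 3/25 among Agnieszka, Waclaw, Eliasz, Radoslaw, Zofia.
Agnieszka predeceased; the 3/25 allotted to Agnieszka's branch passes to Agnieszka's issue by representation.
Pelagia's line is the sole branch at this level, so the full 3/25 passes to Pelagia's issue by representation.
The 3/25 is divided into 3 equal shares of 1/25 among Franciszka, Ireneusz, Mieczyslaw.
Franciszka is living and takes 1/25.
Ireneusz is living and takes 1/25.
Mieczyslaw is living and takes 1/25.
Waclaw is living and takes 3/25.
Eliasz is living and takes 3/25.
Radoslaw is living and takes 3/25.
Zofia predeceased; the 3/25 allotted to Zofia's branch passes to Zofia's issue by representation.
The 3/25 is divided into 2 equal shares of 3/50 among Czeslaw, Grzegorz.
Czeslaw predeceased; the 3/50 allotted to Czeslaw's branch passes to Czeslaw's issue by representation.
The 3/50 is divided into 2 equal shares of 3/100 among Stanislawa, Kazimierz.
Stanislawa is living and takes 3/100.
Kazimierz is living and takes 3/100.
Grzegorz is living and takes 3/50.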